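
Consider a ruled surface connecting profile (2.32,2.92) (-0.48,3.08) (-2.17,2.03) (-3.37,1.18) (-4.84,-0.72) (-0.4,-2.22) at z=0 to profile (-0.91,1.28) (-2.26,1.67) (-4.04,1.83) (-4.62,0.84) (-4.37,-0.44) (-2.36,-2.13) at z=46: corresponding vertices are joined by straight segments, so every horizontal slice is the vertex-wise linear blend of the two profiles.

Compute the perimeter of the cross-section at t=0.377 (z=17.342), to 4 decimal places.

Cross-section at t=0.377: each vertex is (1-t)·p0[i] + t·p1[i].
  v1: (1-0.377)·(2.32,2.92) + 0.377·(-0.91,1.28) = (1.1023,2.3017)
  v2: (1-0.377)·(-0.48,3.08) + 0.377·(-2.26,1.67) = (-1.1511,2.5484)
  v3: (1-0.377)·(-2.17,2.03) + 0.377·(-4.04,1.83) = (-2.8750,1.9546)
  v4: (1-0.377)·(-3.37,1.18) + 0.377·(-4.62,0.84) = (-3.8413,1.0518)
  v5: (1-0.377)·(-4.84,-0.72) + 0.377·(-4.37,-0.44) = (-4.6628,-0.6144)
  v6: (1-0.377)·(-0.4,-2.22) + 0.377·(-2.36,-2.13) = (-1.1389,-2.1861)
Perimeter = Σ |v_{i+1} − v_i|:
  edge 1→2: √(-2.2533² + 0.2467²) = 2.2668 (running 2.2668)
  edge 2→3: √(-1.7239² + -0.5938²) = 1.8233 (running 4.0902)
  edge 3→4: √(-0.9663² + -0.9028²) = 1.3224 (running 5.4125)
  edge 4→5: √(-0.8216² + -1.6663²) = 1.8578 (running 7.2703)
  edge 5→6: √(3.5239² + -1.5716²) = 3.8585 (running 11.1288)
  edge 6→1: √(2.2412² + 4.4878²) = 5.0163 (running 16.1451)
Perimeter = 16.1451

Perimeter at t=0.377: 16.1451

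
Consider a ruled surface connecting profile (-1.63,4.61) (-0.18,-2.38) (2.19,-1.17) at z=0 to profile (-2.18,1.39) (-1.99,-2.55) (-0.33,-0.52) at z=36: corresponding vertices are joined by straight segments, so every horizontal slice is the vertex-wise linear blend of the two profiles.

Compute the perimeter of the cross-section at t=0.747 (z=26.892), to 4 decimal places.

Perimeter at t=0.747: 11.0518

Cross-section at t=0.747: each vertex is (1-t)·p0[i] + t·p1[i].
  v1: (1-0.747)·(-1.63,4.61) + 0.747·(-2.18,1.39) = (-2.0408,2.2047)
  v2: (1-0.747)·(-0.18,-2.38) + 0.747·(-1.99,-2.55) = (-1.5321,-2.5070)
  v3: (1-0.747)·(2.19,-1.17) + 0.747·(-0.33,-0.52) = (0.3076,-0.6845)
Perimeter = Σ |v_{i+1} − v_i|:
  edge 1→2: √(0.5088² + -4.7117²) = 4.7390 (running 4.7390)
  edge 2→3: √(1.8396² + 1.8225²) = 2.5896 (running 7.3286)
  edge 3→1: √(-2.3484² + 2.8891²) = 3.7232 (running 11.0518)
Perimeter = 11.0518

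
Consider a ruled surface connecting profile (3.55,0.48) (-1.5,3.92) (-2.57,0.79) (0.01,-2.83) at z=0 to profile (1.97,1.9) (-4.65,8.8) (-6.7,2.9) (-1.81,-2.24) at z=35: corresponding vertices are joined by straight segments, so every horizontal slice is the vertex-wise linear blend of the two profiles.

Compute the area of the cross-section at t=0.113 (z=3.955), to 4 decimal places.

Area at t=0.113: 22.8587

Cross-section at t=0.113: each vertex is (1-t)·p0[i] + t·p1[i].
  v1: (1-0.113)·(3.55,0.48) + 0.113·(1.97,1.9) = (3.3715,0.6405)
  v2: (1-0.113)·(-1.5,3.92) + 0.113·(-4.65,8.8) = (-1.8559,4.4714)
  v3: (1-0.113)·(-2.57,0.79) + 0.113·(-6.7,2.9) = (-3.0367,1.0284)
  v4: (1-0.113)·(0.01,-2.83) + 0.113·(-1.81,-2.24) = (-0.1957,-2.7633)
Shoelace sum Σ(x_i·y_{i+1} − x_{i+1}·y_i):
  i=1: 3.3715·4.4714 − -1.8559·0.6405 = +16.2639 (running +16.2639)
  i=2: -1.8559·1.0284 − -3.0367·4.4714 = +11.6697 (running +27.9336)
  i=3: -3.0367·-2.7633 − -0.1957·1.0284 = +8.5926 (running +36.5262)
  i=4: -0.1957·0.6405 − 3.3715·-2.7633 = +9.1911 (running +45.7173)
Area = |Σ|/2 = |45.7173|/2 = 22.8587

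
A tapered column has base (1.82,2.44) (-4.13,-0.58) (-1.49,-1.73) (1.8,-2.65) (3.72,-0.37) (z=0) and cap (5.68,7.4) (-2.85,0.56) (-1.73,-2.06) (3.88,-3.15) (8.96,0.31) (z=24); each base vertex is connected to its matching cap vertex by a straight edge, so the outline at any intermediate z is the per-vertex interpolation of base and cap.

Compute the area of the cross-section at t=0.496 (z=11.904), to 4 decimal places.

Area at t=0.496: 41.4996

Cross-section at t=0.496: each vertex is (1-t)·p0[i] + t·p1[i].
  v1: (1-0.496)·(1.82,2.44) + 0.496·(5.68,7.4) = (3.7346,4.9002)
  v2: (1-0.496)·(-4.13,-0.58) + 0.496·(-2.85,0.56) = (-3.4951,-0.0146)
  v3: (1-0.496)·(-1.49,-1.73) + 0.496·(-1.73,-2.06) = (-1.6090,-1.8937)
  v4: (1-0.496)·(1.8,-2.65) + 0.496·(3.88,-3.15) = (2.8317,-2.8980)
  v5: (1-0.496)·(3.72,-0.37) + 0.496·(8.96,0.31) = (6.3190,-0.0327)
Shoelace sum Σ(x_i·y_{i+1} − x_{i+1}·y_i):
  i=1: 3.7346·-0.0146 − -3.4951·4.9002 = +17.0723 (running +17.0723)
  i=2: -3.4951·-1.8937 − -1.6090·-0.0146 = +6.5952 (running +23.6675)
  i=3: -1.6090·-2.8980 − 2.8317·-1.8937 = +10.0253 (running +33.6928)
  i=4: 2.8317·-0.0327 − 6.3190·-2.8980 = +18.2199 (running +51.9127)
  i=5: 6.3190·4.9002 − 3.7346·-0.0327 = +31.0865 (running +82.9992)
Area = |Σ|/2 = |82.9992|/2 = 41.4996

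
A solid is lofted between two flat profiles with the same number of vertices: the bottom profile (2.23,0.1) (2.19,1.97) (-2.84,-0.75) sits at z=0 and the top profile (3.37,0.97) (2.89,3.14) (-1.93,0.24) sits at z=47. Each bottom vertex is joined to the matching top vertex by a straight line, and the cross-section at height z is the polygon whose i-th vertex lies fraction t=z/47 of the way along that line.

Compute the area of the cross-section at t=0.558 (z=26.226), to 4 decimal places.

Area at t=0.558: 5.4073

Cross-section at t=0.558: each vertex is (1-t)·p0[i] + t·p1[i].
  v1: (1-0.558)·(2.23,0.1) + 0.558·(3.37,0.97) = (2.8661,0.5855)
  v2: (1-0.558)·(2.19,1.97) + 0.558·(2.89,3.14) = (2.5806,2.6229)
  v3: (1-0.558)·(-2.84,-0.75) + 0.558·(-1.93,0.24) = (-2.3322,-0.1976)
Shoelace sum Σ(x_i·y_{i+1} − x_{i+1}·y_i):
  i=1: 2.8661·2.6229 − 2.5806·0.5855 = +6.0066 (running +6.0066)
  i=2: 2.5806·-0.1976 − -2.3322·2.6229 = +5.6072 (running +11.6138)
  i=3: -2.3322·0.5855 − 2.8661·-0.1976 = -0.7991 (running +10.8147)
Area = |Σ|/2 = |10.8147|/2 = 5.4073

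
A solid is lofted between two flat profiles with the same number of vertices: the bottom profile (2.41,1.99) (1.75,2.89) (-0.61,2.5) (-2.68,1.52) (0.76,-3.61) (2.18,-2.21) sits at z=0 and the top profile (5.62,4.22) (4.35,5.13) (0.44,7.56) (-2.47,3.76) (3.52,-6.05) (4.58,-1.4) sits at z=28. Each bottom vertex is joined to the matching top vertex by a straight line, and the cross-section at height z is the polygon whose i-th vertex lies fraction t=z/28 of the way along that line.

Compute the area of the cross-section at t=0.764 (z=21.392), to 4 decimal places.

Area at t=0.764: 46.3126

Cross-section at t=0.764: each vertex is (1-t)·p0[i] + t·p1[i].
  v1: (1-0.764)·(2.41,1.99) + 0.764·(5.62,4.22) = (4.8624,3.6937)
  v2: (1-0.764)·(1.75,2.89) + 0.764·(4.35,5.13) = (3.7364,4.6014)
  v3: (1-0.764)·(-0.61,2.5) + 0.764·(0.44,7.56) = (0.1922,6.3658)
  v4: (1-0.764)·(-2.68,1.52) + 0.764·(-2.47,3.76) = (-2.5196,3.2314)
  v5: (1-0.764)·(0.76,-3.61) + 0.764·(3.52,-6.05) = (2.8686,-5.4742)
  v6: (1-0.764)·(2.18,-2.21) + 0.764·(4.58,-1.4) = (4.0136,-1.5912)
Shoelace sum Σ(x_i·y_{i+1} − x_{i+1}·y_i):
  i=1: 4.8624·4.6014 − 3.7364·3.6937 = +8.5726 (running +8.5726)
  i=2: 3.7364·6.3658 − 0.1922·4.6014 = +22.9009 (running +31.4736)
  i=3: 0.1922·3.2314 − -2.5196·6.3658 = +16.6602 (running +48.1337)
  i=4: -2.5196·-5.4742 − 2.8686·3.2314 = +4.5229 (running +52.6566)
  i=5: 2.8686·-1.5912 − 4.0136·-5.4742 = +17.4066 (running +70.0632)
  i=6: 4.0136·3.6937 − 4.8624·-1.5912 = +22.5620 (running +92.6253)
Area = |Σ|/2 = |92.6253|/2 = 46.3126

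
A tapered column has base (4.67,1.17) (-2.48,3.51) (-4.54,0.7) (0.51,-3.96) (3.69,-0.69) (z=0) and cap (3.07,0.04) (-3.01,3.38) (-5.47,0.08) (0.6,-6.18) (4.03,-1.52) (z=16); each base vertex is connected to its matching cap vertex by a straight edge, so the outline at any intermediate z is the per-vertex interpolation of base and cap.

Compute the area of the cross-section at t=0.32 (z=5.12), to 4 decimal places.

Area at t=0.32: 39.3039

Cross-section at t=0.32: each vertex is (1-t)·p0[i] + t·p1[i].
  v1: (1-0.32)·(4.67,1.17) + 0.32·(3.07,0.04) = (4.1580,0.8084)
  v2: (1-0.32)·(-2.48,3.51) + 0.32·(-3.01,3.38) = (-2.6496,3.4684)
  v3: (1-0.32)·(-4.54,0.7) + 0.32·(-5.47,0.08) = (-4.8376,0.5016)
  v4: (1-0.32)·(0.51,-3.96) + 0.32·(0.6,-6.18) = (0.5388,-4.6704)
  v5: (1-0.32)·(3.69,-0.69) + 0.32·(4.03,-1.52) = (3.7988,-0.9556)
Shoelace sum Σ(x_i·y_{i+1} − x_{i+1}·y_i):
  i=1: 4.1580·3.4684 − -2.6496·0.8084 = +16.5635 (running +16.5635)
  i=2: -2.6496·0.5016 − -4.8376·3.4684 = +15.4497 (running +32.0132)
  i=3: -4.8376·-4.6704 − 0.5388·0.5016 = +22.3233 (running +54.3365)
  i=4: 0.5388·-0.9556 − 3.7988·-4.6704 = +17.2270 (running +71.5635)
  i=5: 3.7988·0.8084 − 4.1580·-0.9556 = +7.0443 (running +78.6079)
Area = |Σ|/2 = |78.6079|/2 = 39.3039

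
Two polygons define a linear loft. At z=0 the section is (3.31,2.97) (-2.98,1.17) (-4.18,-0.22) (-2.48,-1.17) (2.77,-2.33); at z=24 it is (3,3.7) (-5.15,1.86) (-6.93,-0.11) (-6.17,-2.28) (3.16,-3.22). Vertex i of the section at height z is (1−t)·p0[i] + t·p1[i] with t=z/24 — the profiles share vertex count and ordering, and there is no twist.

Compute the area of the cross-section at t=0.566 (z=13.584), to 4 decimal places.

Area at t=0.566: 37.8323

Cross-section at t=0.566: each vertex is (1-t)·p0[i] + t·p1[i].
  v1: (1-0.566)·(3.31,2.97) + 0.566·(3,3.7) = (3.1345,3.3832)
  v2: (1-0.566)·(-2.98,1.17) + 0.566·(-5.15,1.86) = (-4.2082,1.5605)
  v3: (1-0.566)·(-4.18,-0.22) + 0.566·(-6.93,-0.11) = (-5.7365,-0.1577)
  v4: (1-0.566)·(-2.48,-1.17) + 0.566·(-6.17,-2.28) = (-4.5685,-1.7983)
  v5: (1-0.566)·(2.77,-2.33) + 0.566·(3.16,-3.22) = (2.9907,-2.8337)
Shoelace sum Σ(x_i·y_{i+1} − x_{i+1}·y_i):
  i=1: 3.1345·1.5605 − -4.2082·3.3832 = +19.1287 (running +19.1287)
  i=2: -4.2082·-0.1577 − -5.7365·1.5605 = +9.6158 (running +28.7446)
  i=3: -5.7365·-1.7983 − -4.5685·-0.1577 = +9.5951 (running +38.3397)
  i=4: -4.5685·-2.8337 − 2.9907·-1.7983 = +18.3242 (running +56.6638)
  i=5: 2.9907·3.3832 − 3.1345·-2.8337 = +19.0007 (running +75.6645)
Area = |Σ|/2 = |75.6645|/2 = 37.8323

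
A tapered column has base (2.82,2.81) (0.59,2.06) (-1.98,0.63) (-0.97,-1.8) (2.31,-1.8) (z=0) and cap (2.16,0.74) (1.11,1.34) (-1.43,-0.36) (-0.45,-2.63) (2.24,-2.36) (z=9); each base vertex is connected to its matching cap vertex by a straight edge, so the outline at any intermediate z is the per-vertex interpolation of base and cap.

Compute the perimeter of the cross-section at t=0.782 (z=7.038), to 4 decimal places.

Cross-section at t=0.782: each vertex is (1-t)·p0[i] + t·p1[i].
  v1: (1-0.782)·(2.82,2.81) + 0.782·(2.16,0.74) = (2.3039,1.1913)
  v2: (1-0.782)·(0.59,2.06) + 0.782·(1.11,1.34) = (0.9966,1.4970)
  v3: (1-0.782)·(-1.98,0.63) + 0.782·(-1.43,-0.36) = (-1.5499,-0.1442)
  v4: (1-0.782)·(-0.97,-1.8) + 0.782·(-0.45,-2.63) = (-0.5634,-2.4491)
  v5: (1-0.782)·(2.31,-1.8) + 0.782·(2.24,-2.36) = (2.2553,-2.2379)
Perimeter = Σ |v_{i+1} − v_i|:
  edge 1→2: √(-1.3072² + 0.3057²) = 1.3425 (running 1.3425)
  edge 2→3: √(-2.5465² + -1.6411²) = 3.0296 (running 4.3721)
  edge 3→4: √(0.9865² + -2.3049²) = 2.5071 (running 6.8792)
  edge 4→5: √(2.8186² + 0.2111²) = 2.8265 (running 9.7057)
  edge 5→1: √(0.0486² + 3.4292²) = 3.4295 (running 13.1352)
Perimeter = 13.1352

Perimeter at t=0.782: 13.1352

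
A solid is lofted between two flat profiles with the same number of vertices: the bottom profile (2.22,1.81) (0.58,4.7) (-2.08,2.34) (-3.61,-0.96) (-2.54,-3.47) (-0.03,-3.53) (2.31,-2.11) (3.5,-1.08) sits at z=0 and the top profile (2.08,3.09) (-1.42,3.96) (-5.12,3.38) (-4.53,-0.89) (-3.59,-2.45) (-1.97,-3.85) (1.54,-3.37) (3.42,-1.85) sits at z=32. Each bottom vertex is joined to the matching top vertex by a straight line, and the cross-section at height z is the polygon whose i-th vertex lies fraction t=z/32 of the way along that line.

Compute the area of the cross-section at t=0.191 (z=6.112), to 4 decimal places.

Area at t=0.191: 38.3918

Cross-section at t=0.191: each vertex is (1-t)·p0[i] + t·p1[i].
  v1: (1-0.191)·(2.22,1.81) + 0.191·(2.08,3.09) = (2.1933,2.0545)
  v2: (1-0.191)·(0.58,4.7) + 0.191·(-1.42,3.96) = (0.1980,4.5587)
  v3: (1-0.191)·(-2.08,2.34) + 0.191·(-5.12,3.38) = (-2.6606,2.5386)
  v4: (1-0.191)·(-3.61,-0.96) + 0.191·(-4.53,-0.89) = (-3.7857,-0.9466)
  v5: (1-0.191)·(-2.54,-3.47) + 0.191·(-3.59,-2.45) = (-2.7405,-3.2752)
  v6: (1-0.191)·(-0.03,-3.53) + 0.191·(-1.97,-3.85) = (-0.4005,-3.5911)
  v7: (1-0.191)·(2.31,-2.11) + 0.191·(1.54,-3.37) = (2.1629,-2.3507)
  v8: (1-0.191)·(3.5,-1.08) + 0.191·(3.42,-1.85) = (3.4847,-1.2271)
Shoelace sum Σ(x_i·y_{i+1} − x_{i+1}·y_i):
  i=1: 2.1933·4.5587 − 0.1980·2.0545 = +9.5915 (running +9.5915)
  i=2: 0.1980·2.5386 − -2.6606·4.5587 = +12.6316 (running +22.2231)
  i=3: -2.6606·-0.9466 − -3.7857·2.5386 = +12.1292 (running +34.3524)
  i=4: -3.7857·-3.2752 − -2.7405·-0.9466 = +9.8046 (running +44.1570)
  i=5: -2.7405·-3.5911 − -0.4005·-3.2752 = +8.5298 (running +52.6868)
  i=6: -0.4005·-2.3507 − 2.1629·-3.5911 = +8.7089 (running +61.3957)
  i=7: 2.1629·-1.2271 − 3.4847·-2.3507 = +5.5373 (running +66.9330)
  i=8: 3.4847·2.0545 − 2.1933·-1.2271 = +9.8506 (running +76.7836)
Area = |Σ|/2 = |76.7836|/2 = 38.3918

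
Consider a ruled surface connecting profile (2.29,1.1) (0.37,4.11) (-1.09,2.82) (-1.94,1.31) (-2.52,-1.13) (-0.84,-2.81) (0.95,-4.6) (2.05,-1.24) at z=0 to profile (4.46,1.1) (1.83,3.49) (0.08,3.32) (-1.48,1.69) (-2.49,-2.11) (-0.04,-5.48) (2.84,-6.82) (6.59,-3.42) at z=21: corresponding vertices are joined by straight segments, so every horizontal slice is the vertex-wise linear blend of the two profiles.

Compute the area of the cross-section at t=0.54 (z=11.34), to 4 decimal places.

Area at t=0.54: 41.8053

Cross-section at t=0.54: each vertex is (1-t)·p0[i] + t·p1[i].
  v1: (1-0.54)·(2.29,1.1) + 0.54·(4.46,1.1) = (3.4618,1.1000)
  v2: (1-0.54)·(0.37,4.11) + 0.54·(1.83,3.49) = (1.1584,3.7752)
  v3: (1-0.54)·(-1.09,2.82) + 0.54·(0.08,3.32) = (-0.4582,3.0900)
  v4: (1-0.54)·(-1.94,1.31) + 0.54·(-1.48,1.69) = (-1.6916,1.5152)
  v5: (1-0.54)·(-2.52,-1.13) + 0.54·(-2.49,-2.11) = (-2.5038,-1.6592)
  v6: (1-0.54)·(-0.84,-2.81) + 0.54·(-0.04,-5.48) = (-0.4080,-4.2518)
  v7: (1-0.54)·(0.95,-4.6) + 0.54·(2.84,-6.82) = (1.9706,-5.7988)
  v8: (1-0.54)·(2.05,-1.24) + 0.54·(6.59,-3.42) = (4.5016,-2.4172)
Shoelace sum Σ(x_i·y_{i+1} − x_{i+1}·y_i):
  i=1: 3.4618·3.7752 − 1.1584·1.1000 = +11.7947 (running +11.7947)
  i=2: 1.1584·3.0900 − -0.4582·3.7752 = +5.3093 (running +17.1040)
  i=3: -0.4582·1.5152 − -1.6916·3.0900 = +4.5328 (running +21.6368)
  i=4: -1.6916·-1.6592 − -2.5038·1.5152 = +6.6005 (running +28.2372)
  i=5: -2.5038·-4.2518 − -0.4080·-1.6592 = +9.9687 (running +38.2059)
  i=6: -0.4080·-5.7988 − 1.9706·-4.2518 = +10.7445 (running +48.9505)
  i=7: 1.9706·-2.4172 − 4.5016·-5.7988 = +21.3405 (running +70.2910)
  i=8: 4.5016·1.1000 − 3.4618·-2.4172 = +13.3196 (running +83.6106)
Area = |Σ|/2 = |83.6106|/2 = 41.8053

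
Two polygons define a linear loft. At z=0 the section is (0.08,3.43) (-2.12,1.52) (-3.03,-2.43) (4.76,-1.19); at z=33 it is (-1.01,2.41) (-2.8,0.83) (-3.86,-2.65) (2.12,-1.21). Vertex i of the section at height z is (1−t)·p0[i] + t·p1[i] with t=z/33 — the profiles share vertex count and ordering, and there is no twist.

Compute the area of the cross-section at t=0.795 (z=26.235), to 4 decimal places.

Area at t=0.795: 17.0613

Cross-section at t=0.795: each vertex is (1-t)·p0[i] + t·p1[i].
  v1: (1-0.795)·(0.08,3.43) + 0.795·(-1.01,2.41) = (-0.7866,2.6191)
  v2: (1-0.795)·(-2.12,1.52) + 0.795·(-2.8,0.83) = (-2.6606,0.9714)
  v3: (1-0.795)·(-3.03,-2.43) + 0.795·(-3.86,-2.65) = (-3.6898,-2.6049)
  v4: (1-0.795)·(4.76,-1.19) + 0.795·(2.12,-1.21) = (2.6612,-1.2059)
Shoelace sum Σ(x_i·y_{i+1} − x_{i+1}·y_i):
  i=1: -0.7866·0.9714 − -2.6606·2.6191 = +6.2043 (running +6.2043)
  i=2: -2.6606·-2.6049 − -3.6898·0.9714 = +10.5151 (running +16.7194)
  i=3: -3.6898·-1.2059 − 2.6612·-2.6049 = +11.3817 (running +28.1011)
  i=4: 2.6612·2.6191 − -0.7866·-1.2059 = +6.0214 (running +34.1226)
Area = |Σ|/2 = |34.1226|/2 = 17.0613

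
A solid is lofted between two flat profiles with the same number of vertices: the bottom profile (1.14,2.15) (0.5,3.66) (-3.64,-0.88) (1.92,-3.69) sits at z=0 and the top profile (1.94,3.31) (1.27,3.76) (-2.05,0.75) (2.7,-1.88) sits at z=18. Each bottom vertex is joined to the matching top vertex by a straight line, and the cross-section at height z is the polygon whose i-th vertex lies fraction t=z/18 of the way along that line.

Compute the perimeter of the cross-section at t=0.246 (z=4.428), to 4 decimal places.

Perimeter at t=0.246: 18.9030

Cross-section at t=0.246: each vertex is (1-t)·p0[i] + t·p1[i].
  v1: (1-0.246)·(1.14,2.15) + 0.246·(1.94,3.31) = (1.3368,2.4354)
  v2: (1-0.246)·(0.5,3.66) + 0.246·(1.27,3.76) = (0.6894,3.6846)
  v3: (1-0.246)·(-3.64,-0.88) + 0.246·(-2.05,0.75) = (-3.2489,-0.4790)
  v4: (1-0.246)·(1.92,-3.69) + 0.246·(2.7,-1.88) = (2.1119,-3.2447)
Perimeter = Σ |v_{i+1} − v_i|:
  edge 1→2: √(-0.6474² + 1.2492²) = 1.4070 (running 1.4070)
  edge 2→3: √(-3.9383² + -4.1636²) = 5.7311 (running 7.1381)
  edge 3→4: √(5.3607² + -2.7657²) = 6.0321 (running 13.1703)
  edge 4→1: √(-0.7751² + 5.6801²) = 5.7327 (running 18.9030)
Perimeter = 18.9030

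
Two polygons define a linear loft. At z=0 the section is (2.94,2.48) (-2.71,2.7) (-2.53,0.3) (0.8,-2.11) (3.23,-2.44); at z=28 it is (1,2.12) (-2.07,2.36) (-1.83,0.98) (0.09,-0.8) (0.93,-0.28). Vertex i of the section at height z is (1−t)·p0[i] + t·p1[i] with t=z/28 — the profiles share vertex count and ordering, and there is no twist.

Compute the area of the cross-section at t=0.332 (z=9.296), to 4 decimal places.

Cross-section at t=0.332: each vertex is (1-t)·p0[i] + t·p1[i].
  v1: (1-0.332)·(2.94,2.48) + 0.332·(1,2.12) = (2.2959,2.3605)
  v2: (1-0.332)·(-2.71,2.7) + 0.332·(-2.07,2.36) = (-2.4975,2.5871)
  v3: (1-0.332)·(-2.53,0.3) + 0.332·(-1.83,0.98) = (-2.2976,0.5258)
  v4: (1-0.332)·(0.8,-2.11) + 0.332·(0.09,-0.8) = (0.5643,-1.6751)
  v5: (1-0.332)·(3.23,-2.44) + 0.332·(0.93,-0.28) = (2.4664,-1.7229)
Shoelace sum Σ(x_i·y_{i+1} − x_{i+1}·y_i):
  i=1: 2.2959·2.5871 − -2.4975·2.3605 = +11.8352 (running +11.8352)
  i=2: -2.4975·0.5258 − -2.2976·2.5871 = +4.6311 (running +16.4662)
  i=3: -2.2976·-1.6751 − 0.5643·0.5258 = +3.5520 (running +20.0182)
  i=4: 0.5643·-1.7229 − 2.4664·-1.6751 = +3.1592 (running +23.1775)
  i=5: 2.4664·2.3605 − 2.2959·-1.7229 = +9.7775 (running +32.9549)
Area = |Σ|/2 = |32.9549|/2 = 16.4775

Area at t=0.332: 16.4775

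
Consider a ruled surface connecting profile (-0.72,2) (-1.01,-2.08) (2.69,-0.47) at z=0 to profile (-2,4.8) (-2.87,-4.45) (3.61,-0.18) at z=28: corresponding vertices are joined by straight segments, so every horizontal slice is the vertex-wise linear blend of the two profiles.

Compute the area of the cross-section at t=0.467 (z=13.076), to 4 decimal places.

Area at t=0.467: 15.4305

Cross-section at t=0.467: each vertex is (1-t)·p0[i] + t·p1[i].
  v1: (1-0.467)·(-0.72,2) + 0.467·(-2,4.8) = (-1.3178,3.3076)
  v2: (1-0.467)·(-1.01,-2.08) + 0.467·(-2.87,-4.45) = (-1.8786,-3.1868)
  v3: (1-0.467)·(2.69,-0.47) + 0.467·(3.61,-0.18) = (3.1196,-0.3346)
Shoelace sum Σ(x_i·y_{i+1} − x_{i+1}·y_i):
  i=1: -1.3178·-3.1868 − -1.8786·3.3076 = +10.4131 (running +10.4131)
  i=2: -1.8786·-0.3346 − 3.1196·-3.1868 = +10.5702 (running +20.9833)
  i=3: 3.1196·3.3076 − -1.3178·-0.3346 = +9.8776 (running +30.8610)
Area = |Σ|/2 = |30.8610|/2 = 15.4305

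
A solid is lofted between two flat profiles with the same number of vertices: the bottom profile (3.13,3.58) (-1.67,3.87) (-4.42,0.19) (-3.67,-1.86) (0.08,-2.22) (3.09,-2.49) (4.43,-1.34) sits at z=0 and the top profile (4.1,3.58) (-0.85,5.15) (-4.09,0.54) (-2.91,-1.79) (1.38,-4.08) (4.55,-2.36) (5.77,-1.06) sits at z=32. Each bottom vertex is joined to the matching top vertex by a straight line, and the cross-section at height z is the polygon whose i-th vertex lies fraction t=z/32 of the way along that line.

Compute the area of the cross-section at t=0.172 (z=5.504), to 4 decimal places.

Cross-section at t=0.172: each vertex is (1-t)·p0[i] + t·p1[i].
  v1: (1-0.172)·(3.13,3.58) + 0.172·(4.1,3.58) = (3.2968,3.5800)
  v2: (1-0.172)·(-1.67,3.87) + 0.172·(-0.85,5.15) = (-1.5290,4.0902)
  v3: (1-0.172)·(-4.42,0.19) + 0.172·(-4.09,0.54) = (-4.3632,0.2502)
  v4: (1-0.172)·(-3.67,-1.86) + 0.172·(-2.91,-1.79) = (-3.5393,-1.8480)
  v5: (1-0.172)·(0.08,-2.22) + 0.172·(1.38,-4.08) = (0.3036,-2.5399)
  v6: (1-0.172)·(3.09,-2.49) + 0.172·(4.55,-2.36) = (3.3411,-2.4676)
  v7: (1-0.172)·(4.43,-1.34) + 0.172·(5.77,-1.06) = (4.6605,-1.2918)
Shoelace sum Σ(x_i·y_{i+1} − x_{i+1}·y_i):
  i=1: 3.2968·4.0902 − -1.5290·3.5800 = +18.9583 (running +18.9583)
  i=2: -1.5290·0.2502 − -4.3632·4.0902 = +17.4638 (running +36.4221)
  i=3: -4.3632·-1.8480 − -3.5393·0.2502 = +8.9486 (running +45.3707)
  i=4: -3.5393·-2.5399 − 0.3036·-1.8480 = +9.5505 (running +54.9212)
  i=5: 0.3036·-2.4676 − 3.3411·-2.5399 = +7.7370 (running +62.6582)
  i=6: 3.3411·-1.2918 − 4.6605·-2.4676 = +7.1842 (running +69.8424)
  i=7: 4.6605·3.5800 − 3.2968·-1.2918 = +20.9435 (running +90.7859)
Area = |Σ|/2 = |90.7859|/2 = 45.3930

Area at t=0.172: 45.3930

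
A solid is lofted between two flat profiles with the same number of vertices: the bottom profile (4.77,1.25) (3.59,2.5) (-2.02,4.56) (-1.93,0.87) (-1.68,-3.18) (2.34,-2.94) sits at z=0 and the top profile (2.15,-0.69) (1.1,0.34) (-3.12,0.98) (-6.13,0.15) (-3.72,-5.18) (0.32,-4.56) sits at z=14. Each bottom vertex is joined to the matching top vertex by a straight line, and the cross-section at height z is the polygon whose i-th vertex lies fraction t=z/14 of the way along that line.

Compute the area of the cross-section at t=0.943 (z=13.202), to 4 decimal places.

Cross-section at t=0.943: each vertex is (1-t)·p0[i] + t·p1[i].
  v1: (1-0.943)·(4.77,1.25) + 0.943·(2.15,-0.69) = (2.2993,-0.5794)
  v2: (1-0.943)·(3.59,2.5) + 0.943·(1.1,0.34) = (1.2419,0.4631)
  v3: (1-0.943)·(-2.02,4.56) + 0.943·(-3.12,0.98) = (-3.0573,1.1841)
  v4: (1-0.943)·(-1.93,0.87) + 0.943·(-6.13,0.15) = (-5.8906,0.1910)
  v5: (1-0.943)·(-1.68,-3.18) + 0.943·(-3.72,-5.18) = (-3.6037,-5.0660)
  v6: (1-0.943)·(2.34,-2.94) + 0.943·(0.32,-4.56) = (0.4351,-4.4677)
Shoelace sum Σ(x_i·y_{i+1} − x_{i+1}·y_i):
  i=1: 2.2993·0.4631 − 1.2419·-0.5794 = +1.7845 (running +1.7845)
  i=2: 1.2419·1.1841 − -3.0573·0.4631 = +2.8864 (running +4.6709)
  i=3: -3.0573·0.1910 − -5.8906·1.1841 = +6.3908 (running +11.0616)
  i=4: -5.8906·-5.0660 − -3.6037·0.1910 = +30.5302 (running +41.5919)
  i=5: -3.6037·-4.4677 − 0.4351·-5.0660 = +18.3046 (running +59.8965)
  i=6: 0.4351·-0.5794 − 2.2993·-4.4677 = +10.0205 (running +69.9170)
Area = |Σ|/2 = |69.9170|/2 = 34.9585

Area at t=0.943: 34.9585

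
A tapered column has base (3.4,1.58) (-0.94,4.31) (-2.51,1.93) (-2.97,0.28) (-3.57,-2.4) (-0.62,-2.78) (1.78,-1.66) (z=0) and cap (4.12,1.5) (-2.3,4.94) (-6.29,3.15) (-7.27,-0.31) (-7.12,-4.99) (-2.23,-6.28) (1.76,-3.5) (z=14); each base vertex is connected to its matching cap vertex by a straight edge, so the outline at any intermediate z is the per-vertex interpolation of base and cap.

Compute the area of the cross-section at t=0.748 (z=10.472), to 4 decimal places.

Area at t=0.748: 70.7189

Cross-section at t=0.748: each vertex is (1-t)·p0[i] + t·p1[i].
  v1: (1-0.748)·(3.4,1.58) + 0.748·(4.12,1.5) = (3.9386,1.5202)
  v2: (1-0.748)·(-0.94,4.31) + 0.748·(-2.3,4.94) = (-1.9573,4.7812)
  v3: (1-0.748)·(-2.51,1.93) + 0.748·(-6.29,3.15) = (-5.3374,2.8426)
  v4: (1-0.748)·(-2.97,0.28) + 0.748·(-7.27,-0.31) = (-6.1864,-0.1613)
  v5: (1-0.748)·(-3.57,-2.4) + 0.748·(-7.12,-4.99) = (-6.2254,-4.3373)
  v6: (1-0.748)·(-0.62,-2.78) + 0.748·(-2.23,-6.28) = (-1.8243,-5.3980)
  v7: (1-0.748)·(1.78,-1.66) + 0.748·(1.76,-3.5) = (1.7650,-3.0363)
Shoelace sum Σ(x_i·y_{i+1} − x_{i+1}·y_i):
  i=1: 3.9386·4.7812 − -1.9573·1.5202 = +21.8066 (running +21.8066)
  i=2: -1.9573·2.8426 − -5.3374·4.7812 = +19.9559 (running +41.7625)
  i=3: -5.3374·-0.1613 − -6.1864·2.8426 = +18.4462 (running +60.2087)
  i=4: -6.1864·-4.3373 − -6.2254·-0.1613 = +25.8281 (running +86.0368)
  i=5: -6.2254·-5.3980 − -1.8243·-4.3373 = +25.6922 (running +111.7291)
  i=6: -1.8243·-3.0363 − 1.7650·-5.3980 = +15.0668 (running +126.7958)
  i=7: 1.7650·1.5202 − 3.9386·-3.0363 = +14.6419 (running +141.4377)
Area = |Σ|/2 = |141.4377|/2 = 70.7189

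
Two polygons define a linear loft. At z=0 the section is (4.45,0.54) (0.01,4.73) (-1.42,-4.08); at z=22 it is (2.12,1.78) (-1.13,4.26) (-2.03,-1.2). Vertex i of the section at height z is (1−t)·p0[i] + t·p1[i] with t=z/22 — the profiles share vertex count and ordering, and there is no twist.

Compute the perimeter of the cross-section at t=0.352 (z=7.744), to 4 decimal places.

Perimeter at t=0.352: 19.7584

Cross-section at t=0.352: each vertex is (1-t)·p0[i] + t·p1[i].
  v1: (1-0.352)·(4.45,0.54) + 0.352·(2.12,1.78) = (3.6298,0.9765)
  v2: (1-0.352)·(0.01,4.73) + 0.352·(-1.13,4.26) = (-0.3913,4.5646)
  v3: (1-0.352)·(-1.42,-4.08) + 0.352·(-2.03,-1.2) = (-1.6347,-3.0662)
Perimeter = Σ |v_{i+1} − v_i|:
  edge 1→2: √(-4.0211² + 3.5881²) = 5.3892 (running 5.3892)
  edge 2→3: √(-1.2434² + -7.6308²) = 7.7314 (running 13.1207)
  edge 3→1: √(5.2646² + 4.0427²) = 6.6377 (running 19.7584)
Perimeter = 19.7584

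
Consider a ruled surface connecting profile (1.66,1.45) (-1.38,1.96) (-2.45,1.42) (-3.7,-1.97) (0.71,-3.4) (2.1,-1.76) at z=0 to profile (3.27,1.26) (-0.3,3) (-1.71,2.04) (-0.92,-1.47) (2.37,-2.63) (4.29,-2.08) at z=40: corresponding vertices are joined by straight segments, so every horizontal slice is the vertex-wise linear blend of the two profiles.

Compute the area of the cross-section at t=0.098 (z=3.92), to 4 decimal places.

Area at t=0.098: 22.0013

Cross-section at t=0.098: each vertex is (1-t)·p0[i] + t·p1[i].
  v1: (1-0.098)·(1.66,1.45) + 0.098·(3.27,1.26) = (1.8178,1.4314)
  v2: (1-0.098)·(-1.38,1.96) + 0.098·(-0.3,3) = (-1.2742,2.0619)
  v3: (1-0.098)·(-2.45,1.42) + 0.098·(-1.71,2.04) = (-2.3775,1.4808)
  v4: (1-0.098)·(-3.7,-1.97) + 0.098·(-0.92,-1.47) = (-3.4276,-1.9210)
  v5: (1-0.098)·(0.71,-3.4) + 0.098·(2.37,-2.63) = (0.8727,-3.3245)
  v6: (1-0.098)·(2.1,-1.76) + 0.098·(4.29,-2.08) = (2.3146,-1.7914)
Shoelace sum Σ(x_i·y_{i+1} − x_{i+1}·y_i):
  i=1: 1.8178·2.0619 − -1.2742·1.4314 = +5.5719 (running +5.5719)
  i=2: -1.2742·1.4808 − -2.3775·2.0619 = +3.0154 (running +8.5874)
  i=3: -2.3775·-1.9210 − -3.4276·1.4808 = +9.6425 (running +18.2299)
  i=4: -3.4276·-3.3245 − 0.8727·-1.9210 = +13.0715 (running +31.3014)
  i=5: 0.8727·-1.7914 − 2.3146·-3.3245 = +6.1318 (running +37.4331)
  i=6: 2.3146·1.4314 − 1.8178·-1.7914 = +6.5694 (running +44.0025)
Area = |Σ|/2 = |44.0025|/2 = 22.0013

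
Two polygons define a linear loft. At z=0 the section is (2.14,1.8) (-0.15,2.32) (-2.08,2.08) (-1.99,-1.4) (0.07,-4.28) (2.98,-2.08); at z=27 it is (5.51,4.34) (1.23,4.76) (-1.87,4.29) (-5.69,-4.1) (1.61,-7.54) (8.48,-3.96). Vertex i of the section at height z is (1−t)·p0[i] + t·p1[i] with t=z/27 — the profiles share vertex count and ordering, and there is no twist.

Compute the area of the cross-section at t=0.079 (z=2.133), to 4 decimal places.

Area at t=0.079: 28.8102

Cross-section at t=0.079: each vertex is (1-t)·p0[i] + t·p1[i].
  v1: (1-0.079)·(2.14,1.8) + 0.079·(5.51,4.34) = (2.4062,2.0007)
  v2: (1-0.079)·(-0.15,2.32) + 0.079·(1.23,4.76) = (-0.0410,2.5128)
  v3: (1-0.079)·(-2.08,2.08) + 0.079·(-1.87,4.29) = (-2.0634,2.2546)
  v4: (1-0.079)·(-1.99,-1.4) + 0.079·(-5.69,-4.1) = (-2.2823,-1.6133)
  v5: (1-0.079)·(0.07,-4.28) + 0.079·(1.61,-7.54) = (0.1917,-4.5375)
  v6: (1-0.079)·(2.98,-2.08) + 0.079·(8.48,-3.96) = (3.4145,-2.2285)
Shoelace sum Σ(x_i·y_{i+1} − x_{i+1}·y_i):
  i=1: 2.4062·2.5128 − -0.0410·2.0007 = +6.1283 (running +6.1283)
  i=2: -0.0410·2.2546 − -2.0634·2.5128 = +5.0925 (running +11.2207)
  i=3: -2.0634·-1.6133 − -2.2823·2.2546 = +8.4746 (running +19.6953)
  i=4: -2.2823·-4.5375 − 0.1917·-1.6133 = +10.6652 (running +30.3605)
  i=5: 0.1917·-2.2285 − 3.4145·-4.5375 = +15.0663 (running +45.4268)
  i=6: 3.4145·2.0007 − 2.4062·-2.2285 = +12.1936 (running +57.6204)
Area = |Σ|/2 = |57.6204|/2 = 28.8102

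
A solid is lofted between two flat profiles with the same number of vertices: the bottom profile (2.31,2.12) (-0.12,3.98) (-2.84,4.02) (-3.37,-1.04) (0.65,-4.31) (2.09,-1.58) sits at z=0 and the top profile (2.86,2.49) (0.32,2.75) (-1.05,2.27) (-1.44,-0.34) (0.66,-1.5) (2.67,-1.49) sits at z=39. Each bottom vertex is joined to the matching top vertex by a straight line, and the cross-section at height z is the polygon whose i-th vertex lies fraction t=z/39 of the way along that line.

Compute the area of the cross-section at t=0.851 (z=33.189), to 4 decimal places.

Cross-section at t=0.851: each vertex is (1-t)·p0[i] + t·p1[i].
  v1: (1-0.851)·(2.31,2.12) + 0.851·(2.86,2.49) = (2.7780,2.4349)
  v2: (1-0.851)·(-0.12,3.98) + 0.851·(0.32,2.75) = (0.2544,2.9333)
  v3: (1-0.851)·(-2.84,4.02) + 0.851·(-1.05,2.27) = (-1.3167,2.5308)
  v4: (1-0.851)·(-3.37,-1.04) + 0.851·(-1.44,-0.34) = (-1.7276,-0.4443)
  v5: (1-0.851)·(0.65,-4.31) + 0.851·(0.66,-1.5) = (0.6585,-1.9187)
  v6: (1-0.851)·(2.09,-1.58) + 0.851·(2.67,-1.49) = (2.5836,-1.5034)
Shoelace sum Σ(x_i·y_{i+1} − x_{i+1}·y_i):
  i=1: 2.7780·2.9333 − 0.2544·2.4349 = +7.5292 (running +7.5292)
  i=2: 0.2544·2.5308 − -1.3167·2.9333 = +4.5062 (running +12.0354)
  i=3: -1.3167·-0.4443 − -1.7276·2.5308 = +4.9571 (running +16.9925)
  i=4: -1.7276·-1.9187 − 0.6585·-0.4443 = +3.6072 (running +20.5997)
  i=5: 0.6585·-1.5034 − 2.5836·-1.9187 = +3.9671 (running +24.5668)
  i=6: 2.5836·2.4349 − 2.7780·-1.5034 = +10.4672 (running +35.0340)
Area = |Σ|/2 = |35.0340|/2 = 17.5170

Area at t=0.851: 17.5170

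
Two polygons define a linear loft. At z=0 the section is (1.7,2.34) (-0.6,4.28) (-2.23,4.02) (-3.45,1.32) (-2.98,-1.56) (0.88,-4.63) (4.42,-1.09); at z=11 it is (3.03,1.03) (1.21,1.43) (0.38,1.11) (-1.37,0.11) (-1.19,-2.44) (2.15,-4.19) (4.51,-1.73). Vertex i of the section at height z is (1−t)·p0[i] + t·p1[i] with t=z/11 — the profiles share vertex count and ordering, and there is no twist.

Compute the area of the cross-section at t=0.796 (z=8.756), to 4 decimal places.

Area at t=0.796: 25.5892

Cross-section at t=0.796: each vertex is (1-t)·p0[i] + t·p1[i].
  v1: (1-0.796)·(1.7,2.34) + 0.796·(3.03,1.03) = (2.7587,1.2972)
  v2: (1-0.796)·(-0.6,4.28) + 0.796·(1.21,1.43) = (0.8408,2.0114)
  v3: (1-0.796)·(-2.23,4.02) + 0.796·(0.38,1.11) = (-0.1524,1.7036)
  v4: (1-0.796)·(-3.45,1.32) + 0.796·(-1.37,0.11) = (-1.7943,0.3568)
  v5: (1-0.796)·(-2.98,-1.56) + 0.796·(-1.19,-2.44) = (-1.5552,-2.2605)
  v6: (1-0.796)·(0.88,-4.63) + 0.796·(2.15,-4.19) = (1.8909,-4.2798)
  v7: (1-0.796)·(4.42,-1.09) + 0.796·(4.51,-1.73) = (4.4916,-1.5994)
Shoelace sum Σ(x_i·y_{i+1} − x_{i+1}·y_i):
  i=1: 2.7587·2.0114 − 0.8408·1.2972 = +4.4581 (running +4.4581)
  i=2: 0.8408·1.7036 − -0.1524·2.0114 = +1.7390 (running +6.1971)
  i=3: -0.1524·0.3568 − -1.7943·1.7036 = +3.0025 (running +9.1996)
  i=4: -1.7943·-2.2605 − -1.5552·0.3568 = +4.6110 (running +13.8106)
  i=5: -1.5552·-4.2798 − 1.8909·-2.2605 = +10.9301 (running +24.7407)
  i=6: 1.8909·-1.5994 − 4.4916·-4.2798 = +16.1987 (running +40.9394)
  i=7: 4.4916·1.2972 − 2.7587·-1.5994 = +10.2391 (running +51.1785)
Area = |Σ|/2 = |51.1785|/2 = 25.5892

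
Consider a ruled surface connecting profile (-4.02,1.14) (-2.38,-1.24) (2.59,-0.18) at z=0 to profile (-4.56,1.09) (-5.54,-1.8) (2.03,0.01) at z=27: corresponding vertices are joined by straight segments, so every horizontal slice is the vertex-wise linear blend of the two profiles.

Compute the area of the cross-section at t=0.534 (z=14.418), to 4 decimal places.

Cross-section at t=0.534: each vertex is (1-t)·p0[i] + t·p1[i].
  v1: (1-0.534)·(-4.02,1.14) + 0.534·(-4.56,1.09) = (-4.3084,1.1133)
  v2: (1-0.534)·(-2.38,-1.24) + 0.534·(-5.54,-1.8) = (-4.0674,-1.5390)
  v3: (1-0.534)·(2.59,-0.18) + 0.534·(2.03,0.01) = (2.2910,-0.0785)
Shoelace sum Σ(x_i·y_{i+1} − x_{i+1}·y_i):
  i=1: -4.3084·-1.5390 − -4.0674·1.1133 = +11.1590 (running +11.1590)
  i=2: -4.0674·-0.0785 − 2.2910·-1.5390 = +3.8453 (running +15.0044)
  i=3: 2.2910·1.1133 − -4.3084·-0.0785 = +2.2121 (running +17.2165)
Area = |Σ|/2 = |17.2165|/2 = 8.6083

Area at t=0.534: 8.6083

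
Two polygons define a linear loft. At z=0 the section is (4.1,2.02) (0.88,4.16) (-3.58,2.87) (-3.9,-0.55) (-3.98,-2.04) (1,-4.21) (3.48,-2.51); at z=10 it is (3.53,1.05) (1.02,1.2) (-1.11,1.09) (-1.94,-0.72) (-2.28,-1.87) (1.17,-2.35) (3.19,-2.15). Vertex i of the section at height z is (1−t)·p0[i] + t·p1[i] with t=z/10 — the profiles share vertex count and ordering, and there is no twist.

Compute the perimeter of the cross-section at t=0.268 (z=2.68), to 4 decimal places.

Perimeter at t=0.268: 23.5981

Cross-section at t=0.268: each vertex is (1-t)·p0[i] + t·p1[i].
  v1: (1-0.268)·(4.1,2.02) + 0.268·(3.53,1.05) = (3.9472,1.7600)
  v2: (1-0.268)·(0.88,4.16) + 0.268·(1.02,1.2) = (0.9175,3.3667)
  v3: (1-0.268)·(-3.58,2.87) + 0.268·(-1.11,1.09) = (-2.9180,2.3930)
  v4: (1-0.268)·(-3.9,-0.55) + 0.268·(-1.94,-0.72) = (-3.3747,-0.5956)
  v5: (1-0.268)·(-3.98,-2.04) + 0.268·(-2.28,-1.87) = (-3.5244,-1.9944)
  v6: (1-0.268)·(1,-4.21) + 0.268·(1.17,-2.35) = (1.0456,-3.7115)
  v7: (1-0.268)·(3.48,-2.51) + 0.268·(3.19,-2.15) = (3.4023,-2.4135)
Perimeter = Σ |v_{i+1} − v_i|:
  edge 1→2: √(-3.0297² + 1.6067²) = 3.4294 (running 3.4294)
  edge 2→3: √(-3.8356² + -0.9738²) = 3.9572 (running 7.3866)
  edge 3→4: √(-0.4567² + -2.9885²) = 3.0232 (running 10.4098)
  edge 4→5: √(-0.1497² + -1.3989²) = 1.4069 (running 11.8167)
  edge 5→6: √(4.5700² + -1.7171²) = 4.8819 (running 16.6986)
  edge 6→7: √(2.3567² + 1.2980²) = 2.6905 (running 19.3891)
  edge 7→1: √(0.5450² + 4.1736²) = 4.2090 (running 23.5981)
Perimeter = 23.5981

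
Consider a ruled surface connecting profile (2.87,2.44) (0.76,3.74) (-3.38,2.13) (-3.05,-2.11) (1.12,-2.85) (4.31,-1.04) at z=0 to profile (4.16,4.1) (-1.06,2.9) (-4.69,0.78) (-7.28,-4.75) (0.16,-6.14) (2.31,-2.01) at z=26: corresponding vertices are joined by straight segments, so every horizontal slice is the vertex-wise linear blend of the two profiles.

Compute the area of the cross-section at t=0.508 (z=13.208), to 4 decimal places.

Cross-section at t=0.508: each vertex is (1-t)·p0[i] + t·p1[i].
  v1: (1-0.508)·(2.87,2.44) + 0.508·(4.16,4.1) = (3.5253,3.2833)
  v2: (1-0.508)·(0.76,3.74) + 0.508·(-1.06,2.9) = (-0.1646,3.3133)
  v3: (1-0.508)·(-3.38,2.13) + 0.508·(-4.69,0.78) = (-4.0455,1.4442)
  v4: (1-0.508)·(-3.05,-2.11) + 0.508·(-7.28,-4.75) = (-5.1988,-3.4511)
  v5: (1-0.508)·(1.12,-2.85) + 0.508·(0.16,-6.14) = (0.6323,-4.5213)
  v6: (1-0.508)·(4.31,-1.04) + 0.508·(2.31,-2.01) = (3.2940,-1.5328)
Shoelace sum Σ(x_i·y_{i+1} − x_{i+1}·y_i):
  i=1: 3.5253·3.3133 − -0.1646·3.2833 = +12.2207 (running +12.2207)
  i=2: -0.1646·1.4442 − -4.0455·3.3133 = +13.1662 (running +25.3868)
  i=3: -4.0455·-3.4511 − -5.1988·1.4442 = +21.4696 (running +46.8564)
  i=4: -5.1988·-4.5213 − 0.6323·-3.4511 = +25.6878 (running +72.5443)
  i=5: 0.6323·-1.5328 − 3.2940·-4.5213 = +13.9240 (running +86.4683)
  i=6: 3.2940·3.2833 − 3.5253·-1.5328 = +16.2186 (running +102.6869)
Area = |Σ|/2 = |102.6869|/2 = 51.3434

Area at t=0.508: 51.3434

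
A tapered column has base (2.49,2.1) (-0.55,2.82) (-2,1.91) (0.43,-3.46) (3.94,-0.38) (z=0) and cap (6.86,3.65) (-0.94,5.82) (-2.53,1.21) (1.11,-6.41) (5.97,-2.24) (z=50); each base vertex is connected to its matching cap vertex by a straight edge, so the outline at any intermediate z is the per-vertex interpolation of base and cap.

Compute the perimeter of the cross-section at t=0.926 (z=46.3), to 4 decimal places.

Cross-section at t=0.926: each vertex is (1-t)·p0[i] + t·p1[i].
  v1: (1-0.926)·(2.49,2.1) + 0.926·(6.86,3.65) = (6.5366,3.5353)
  v2: (1-0.926)·(-0.55,2.82) + 0.926·(-0.94,5.82) = (-0.9111,5.5980)
  v3: (1-0.926)·(-2,1.91) + 0.926·(-2.53,1.21) = (-2.4908,1.2618)
  v4: (1-0.926)·(0.43,-3.46) + 0.926·(1.11,-6.41) = (1.0597,-6.1917)
  v5: (1-0.926)·(3.94,-0.38) + 0.926·(5.97,-2.24) = (5.8198,-2.1024)
Perimeter = Σ |v_{i+1} − v_i|:
  edge 1→2: √(-7.4478² + 2.0627²) = 7.7281 (running 7.7281)
  edge 2→3: √(-1.5796² + -4.3362²) = 4.6150 (running 12.3431)
  edge 3→4: √(3.5505² + -7.4535²) = 8.2559 (running 20.5990)
  edge 4→5: √(4.7601² + 4.0893²) = 6.2754 (running 26.8745)
  edge 5→1: √(0.7168² + 5.6377²) = 5.6831 (running 32.5575)
Perimeter = 32.5575

Perimeter at t=0.926: 32.5575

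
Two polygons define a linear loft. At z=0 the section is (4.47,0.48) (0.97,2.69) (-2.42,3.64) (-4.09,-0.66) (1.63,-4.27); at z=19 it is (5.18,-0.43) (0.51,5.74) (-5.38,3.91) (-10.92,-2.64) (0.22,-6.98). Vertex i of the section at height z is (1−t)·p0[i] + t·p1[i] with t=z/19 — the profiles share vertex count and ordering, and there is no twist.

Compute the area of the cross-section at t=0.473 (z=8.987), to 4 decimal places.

Area at t=0.473: 70.5177

Cross-section at t=0.473: each vertex is (1-t)·p0[i] + t·p1[i].
  v1: (1-0.473)·(4.47,0.48) + 0.473·(5.18,-0.43) = (4.8058,0.0496)
  v2: (1-0.473)·(0.97,2.69) + 0.473·(0.51,5.74) = (0.7524,4.1326)
  v3: (1-0.473)·(-2.42,3.64) + 0.473·(-5.38,3.91) = (-3.8201,3.7677)
  v4: (1-0.473)·(-4.09,-0.66) + 0.473·(-10.92,-2.64) = (-7.3206,-1.5965)
  v5: (1-0.473)·(1.63,-4.27) + 0.473·(0.22,-6.98) = (0.9631,-5.5518)
Shoelace sum Σ(x_i·y_{i+1} − x_{i+1}·y_i):
  i=1: 4.8058·4.1326 − 0.7524·0.0496 = +19.8235 (running +19.8235)
  i=2: 0.7524·3.7677 − -3.8201·4.1326 = +18.6220 (running +38.4455)
  i=3: -3.8201·-1.5965 − -7.3206·3.7677 = +33.6808 (running +72.1262)
  i=4: -7.3206·-5.5518 − 0.9631·-1.5965 = +42.1803 (running +114.3065)
  i=5: 0.9631·0.0496 − 4.8058·-5.5518 = +26.7289 (running +141.0354)
Area = |Σ|/2 = |141.0354|/2 = 70.5177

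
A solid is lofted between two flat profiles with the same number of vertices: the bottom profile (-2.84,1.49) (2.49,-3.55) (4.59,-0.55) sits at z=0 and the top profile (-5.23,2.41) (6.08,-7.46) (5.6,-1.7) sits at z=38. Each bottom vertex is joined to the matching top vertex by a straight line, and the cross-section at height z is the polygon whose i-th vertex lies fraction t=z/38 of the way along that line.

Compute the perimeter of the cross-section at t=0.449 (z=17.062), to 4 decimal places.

Perimeter at t=0.449: 24.5584

Cross-section at t=0.449: each vertex is (1-t)·p0[i] + t·p1[i].
  v1: (1-0.449)·(-2.84,1.49) + 0.449·(-5.23,2.41) = (-3.9131,1.9031)
  v2: (1-0.449)·(2.49,-3.55) + 0.449·(6.08,-7.46) = (4.1019,-5.3056)
  v3: (1-0.449)·(4.59,-0.55) + 0.449·(5.6,-1.7) = (5.0435,-1.0663)
Perimeter = Σ |v_{i+1} − v_i|:
  edge 1→2: √(8.0150² + -7.2087²) = 10.7799 (running 10.7799)
  edge 2→3: √(0.9416² + 4.2392²) = 4.3425 (running 15.1224)
  edge 3→1: √(-8.9566² + 2.9694²) = 9.4360 (running 24.5584)
Perimeter = 24.5584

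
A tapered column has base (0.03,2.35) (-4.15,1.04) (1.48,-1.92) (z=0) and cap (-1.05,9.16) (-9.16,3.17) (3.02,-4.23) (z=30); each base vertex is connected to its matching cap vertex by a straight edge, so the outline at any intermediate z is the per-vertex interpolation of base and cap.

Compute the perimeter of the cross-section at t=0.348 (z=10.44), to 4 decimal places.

Cross-section at t=0.348: each vertex is (1-t)·p0[i] + t·p1[i].
  v1: (1-0.348)·(0.03,2.35) + 0.348·(-1.05,9.16) = (-0.3458,4.7199)
  v2: (1-0.348)·(-4.15,1.04) + 0.348·(-9.16,3.17) = (-5.8935,1.7812)
  v3: (1-0.348)·(1.48,-1.92) + 0.348·(3.02,-4.23) = (2.0159,-2.7239)
Perimeter = Σ |v_{i+1} − v_i|:
  edge 1→2: √(-5.5476² + -2.9386²) = 6.2779 (running 6.2779)
  edge 2→3: √(7.9094² + -4.5051²) = 9.1025 (running 15.3803)
  edge 3→1: √(-2.3618² + 7.4438²) = 7.8094 (running 23.1898)
Perimeter = 23.1898

Perimeter at t=0.348: 23.1898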